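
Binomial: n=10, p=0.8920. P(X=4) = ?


C(10,4) = 210
p^4 = 0.633081
(1-p)^6 = 1.586874e-06
P = 210 * 0.633081 * 1.586874e-06 = 0.0002

P(X=4) = 0.0002


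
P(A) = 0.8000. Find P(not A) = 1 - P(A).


P(not A) = 1 - 0.8000 = 0.2000

P(not A) = 0.2000


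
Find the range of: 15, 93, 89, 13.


Max = 93, Min = 13
Range = 93 - 13 = 80

Range = 80


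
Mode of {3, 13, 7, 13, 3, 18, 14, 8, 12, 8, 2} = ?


Frequencies: 2:1, 3:2, 7:1, 8:2, 12:1, 13:2, 14:1, 18:1
Max frequency = 2
Mode = 3, 8, 13

Mode = 3, 8, 13


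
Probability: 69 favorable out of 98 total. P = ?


P = 69/98 = 0.7041

P = 0.7041


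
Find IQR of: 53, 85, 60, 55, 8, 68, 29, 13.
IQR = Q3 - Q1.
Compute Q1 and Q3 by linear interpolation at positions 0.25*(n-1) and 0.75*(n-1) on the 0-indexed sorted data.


Sorted: 8, 13, 29, 53, 55, 60, 68, 85
Q1 (25th %ile) = 25.0000
Q3 (75th %ile) = 62.0000
IQR = 62.0000 - 25.0000 = 37.0000

IQR = 37.0000


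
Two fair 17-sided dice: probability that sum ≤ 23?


Total outcomes = 17×17 = 289
Favorable (sum ≤ 23): 223
P = 223/289 = 0.7716

P = 0.7716


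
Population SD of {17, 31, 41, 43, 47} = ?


Mean = 35.8000
Variance = 116.1600
SD = sqrt(116.1600) = 10.7778

SD = 10.7778


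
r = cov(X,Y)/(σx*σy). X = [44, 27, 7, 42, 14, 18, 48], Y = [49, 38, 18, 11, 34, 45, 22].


Mean X = 28.5714, Mean Y = 31.0000
SD X = 15.060423, SD Y = 13.244945
Cov = -12.571429
r = -12.571429/(15.060423*13.244945) = -0.0630

r = -0.0630


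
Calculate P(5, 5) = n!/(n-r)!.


P(5,5) = 5!/0!
= 120/1
= 120

P(5,5) = 120


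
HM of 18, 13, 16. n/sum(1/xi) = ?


Sum of reciprocals = 1/18 + 1/13 + 1/16 = 0.194979
HM = 3/0.194979 = 15.3863

HM = 15.3863


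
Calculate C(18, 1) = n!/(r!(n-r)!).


C(18,1) = 18!/(1! × 17!)
= 6402373705728000/(1 × 355687428096000)
= 18

C(18,1) = 18


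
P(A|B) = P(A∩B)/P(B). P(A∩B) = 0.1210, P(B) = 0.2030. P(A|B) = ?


P(A|B) = 0.1210/0.2030 = 0.5961

P(A|B) = 0.5961


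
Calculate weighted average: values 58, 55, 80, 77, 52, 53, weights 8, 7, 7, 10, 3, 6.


Numerator = 58*8 + 55*7 + 80*7 + 77*10 + 52*3 + 53*6 = 2653
Denominator = 8 + 7 + 7 + 10 + 3 + 6 = 41
WM = 2653/41 = 64.7073

WM = 64.7073


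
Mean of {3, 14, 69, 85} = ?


Sum = 3 + 14 + 69 + 85 = 171
n = 4
Mean = 171/4 = 42.7500

Mean = 42.7500


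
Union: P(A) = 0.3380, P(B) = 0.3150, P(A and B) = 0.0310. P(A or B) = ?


P(A∪B) = 0.3380 + 0.3150 - 0.0310
= 0.6530 - 0.0310
= 0.6220

P(A∪B) = 0.6220


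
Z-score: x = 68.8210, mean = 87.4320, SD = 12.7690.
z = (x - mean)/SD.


z = (68.8210 - 87.4320)/12.7690
= -18.6110/12.7690
= -1.4575

z = -1.4575


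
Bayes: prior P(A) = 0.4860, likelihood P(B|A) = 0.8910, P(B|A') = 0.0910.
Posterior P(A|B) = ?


P(B) = P(B|A)*P(A) + P(B|A')*P(A')
= 0.8910*0.4860 + 0.0910*0.5140
= 0.433026 + 0.046774 = 0.479800
P(A|B) = 0.433026/0.479800 = 0.9025

P(A|B) = 0.9025


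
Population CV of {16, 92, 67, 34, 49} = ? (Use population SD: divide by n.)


Mean = 51.6000
SD = 26.2800
CV = (26.2800/51.6000)*100 = 50.9303%

CV = 50.9303%


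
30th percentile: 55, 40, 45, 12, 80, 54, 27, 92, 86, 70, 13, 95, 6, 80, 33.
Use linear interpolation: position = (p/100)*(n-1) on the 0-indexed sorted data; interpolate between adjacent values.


Sorted: 6, 12, 13, 27, 33, 40, 45, 54, 55, 70, 80, 80, 86, 92, 95
n = 15
Index = 30/100 * 14 = 4.2000
Lower = data[4] = 33, Upper = data[5] = 40
P30 = 33 + 0.2000*(7) = 34.4000

P30 = 34.4000


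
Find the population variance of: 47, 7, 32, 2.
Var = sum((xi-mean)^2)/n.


Mean = 22.0000
Squared deviations: 625.0000, 225.0000, 100.0000, 400.0000
Sum = 1350.0000
Variance = 1350.0000/4 = 337.5000

Variance = 337.5000


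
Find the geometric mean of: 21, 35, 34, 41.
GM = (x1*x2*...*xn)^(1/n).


Product = 21 × 35 × 34 × 41 = 1024590
GM = 1024590^(1/4) = 31.8154

GM = 31.8154


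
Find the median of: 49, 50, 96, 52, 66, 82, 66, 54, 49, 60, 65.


Sorted: 49, 49, 50, 52, 54, 60, 65, 66, 66, 82, 96
n = 11 (odd)
Middle value = 60

Median = 60


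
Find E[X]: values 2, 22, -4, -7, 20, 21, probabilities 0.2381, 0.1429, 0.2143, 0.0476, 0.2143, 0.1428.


E[X] = 2*0.2381 + 22*0.1429 - 4*0.2143 - 7*0.0476 + 20*0.2143 + 21*0.1428
= 0.4762 + 3.1438 - 0.8572 - 0.3332 + 4.2860 + 2.9988
= 9.7144

E[X] = 9.7144


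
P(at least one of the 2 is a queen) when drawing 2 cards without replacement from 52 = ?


P(at least one) = 1 - P(none)
P(none) = (48/52) × (47/51) = 0.850679
P(at least one) = 1 - 0.850679 = 0.1493

P = 0.1493


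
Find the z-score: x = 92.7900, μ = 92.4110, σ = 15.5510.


z = (92.7900 - 92.4110)/15.5510
= 0.3790/15.5510
= 0.0244

z = 0.0244


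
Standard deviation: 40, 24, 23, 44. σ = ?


Mean = 32.7500
Variance = 87.6875
SD = sqrt(87.6875) = 9.3642

SD = 9.3642


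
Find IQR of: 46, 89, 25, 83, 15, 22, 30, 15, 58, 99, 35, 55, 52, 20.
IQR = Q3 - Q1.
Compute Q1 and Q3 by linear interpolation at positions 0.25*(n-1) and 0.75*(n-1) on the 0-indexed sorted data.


Sorted: 15, 15, 20, 22, 25, 30, 35, 46, 52, 55, 58, 83, 89, 99
Q1 (25th %ile) = 22.7500
Q3 (75th %ile) = 57.2500
IQR = 57.2500 - 22.7500 = 34.5000

IQR = 34.5000


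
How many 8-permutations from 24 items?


P(24,8) = 24!/16!
= 620448401733239439360000/20922789888000
= 29654190720

P(24,8) = 29654190720


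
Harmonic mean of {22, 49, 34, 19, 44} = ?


Sum of reciprocals = 1/22 + 1/49 + 1/34 + 1/19 + 1/44 = 0.170633
HM = 5/0.170633 = 29.3026

HM = 29.3026


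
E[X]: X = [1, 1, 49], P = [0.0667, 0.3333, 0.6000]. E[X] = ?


E[X] = 1*0.0667 + 1*0.3333 + 49*0.6000
= 0.0667 + 0.3333 + 29.4000
= 29.8000

E[X] = 29.8000


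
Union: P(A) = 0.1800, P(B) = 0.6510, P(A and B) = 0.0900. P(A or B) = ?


P(A∪B) = 0.1800 + 0.6510 - 0.0900
= 0.8310 - 0.0900
= 0.7410

P(A∪B) = 0.7410


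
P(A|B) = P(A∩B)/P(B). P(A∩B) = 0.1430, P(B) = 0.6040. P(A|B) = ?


P(A|B) = 0.1430/0.6040 = 0.2368

P(A|B) = 0.2368


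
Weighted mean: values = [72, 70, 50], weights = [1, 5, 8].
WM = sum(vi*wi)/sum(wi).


Numerator = 72*1 + 70*5 + 50*8 = 822
Denominator = 1 + 5 + 8 = 14
WM = 822/14 = 58.7143

WM = 58.7143


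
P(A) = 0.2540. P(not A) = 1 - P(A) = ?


P(not A) = 1 - 0.2540 = 0.7460

P(not A) = 0.7460


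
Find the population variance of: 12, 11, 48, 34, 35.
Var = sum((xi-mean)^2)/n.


Mean = 28.0000
Squared deviations: 256.0000, 289.0000, 400.0000, 36.0000, 49.0000
Sum = 1030.0000
Variance = 1030.0000/5 = 206.0000

Variance = 206.0000


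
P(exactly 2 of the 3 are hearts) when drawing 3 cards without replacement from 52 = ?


Hypergeometric: P(X=2) = C(13,2)·C(39,1) / C(52,3)
= 78 × 39 / 22100
= 3042/22100 = 0.1376

P = 0.1376


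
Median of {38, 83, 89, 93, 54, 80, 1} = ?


Sorted: 1, 38, 54, 80, 83, 89, 93
n = 7 (odd)
Middle value = 80

Median = 80


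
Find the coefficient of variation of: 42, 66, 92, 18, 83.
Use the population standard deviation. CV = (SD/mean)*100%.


Mean = 60.2000
SD = 27.1175
CV = (27.1175/60.2000)*100 = 45.0457%

CV = 45.0457%


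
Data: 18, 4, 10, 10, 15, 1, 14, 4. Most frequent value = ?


Frequencies: 1:1, 4:2, 10:2, 14:1, 15:1, 18:1
Max frequency = 2
Mode = 4, 10

Mode = 4, 10


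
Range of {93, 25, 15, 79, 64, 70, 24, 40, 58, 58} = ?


Max = 93, Min = 15
Range = 93 - 15 = 78

Range = 78


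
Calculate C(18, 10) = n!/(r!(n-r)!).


C(18,10) = 18!/(10! × 8!)
= 6402373705728000/(3628800 × 40320)
= 43758

C(18,10) = 43758


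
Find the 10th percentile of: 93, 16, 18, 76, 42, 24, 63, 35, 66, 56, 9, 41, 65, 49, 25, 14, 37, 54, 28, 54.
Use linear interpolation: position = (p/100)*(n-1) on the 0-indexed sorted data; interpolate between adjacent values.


Sorted: 9, 14, 16, 18, 24, 25, 28, 35, 37, 41, 42, 49, 54, 54, 56, 63, 65, 66, 76, 93
n = 20
Index = 10/100 * 19 = 1.9000
Lower = data[1] = 14, Upper = data[2] = 16
P10 = 14 + 0.9000*(2) = 15.8000

P10 = 15.8000


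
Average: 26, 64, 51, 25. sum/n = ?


Sum = 26 + 64 + 51 + 25 = 166
n = 4
Mean = 166/4 = 41.5000

Mean = 41.5000


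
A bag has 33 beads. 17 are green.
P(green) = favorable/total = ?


P = 17/33 = 0.5152

P = 0.5152


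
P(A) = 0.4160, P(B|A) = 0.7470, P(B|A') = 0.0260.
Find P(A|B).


P(B) = P(B|A)*P(A) + P(B|A')*P(A')
= 0.7470*0.4160 + 0.0260*0.5840
= 0.310752 + 0.015184 = 0.325936
P(A|B) = 0.310752/0.325936 = 0.9534

P(A|B) = 0.9534


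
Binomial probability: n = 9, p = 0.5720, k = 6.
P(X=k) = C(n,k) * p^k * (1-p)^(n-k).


C(9,6) = 84
p^6 = 0.035025
(1-p)^3 = 0.078403
P = 84 * 0.035025 * 0.078403 = 0.2307

P(X=6) = 0.2307


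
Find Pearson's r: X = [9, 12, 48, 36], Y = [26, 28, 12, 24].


Mean X = 26.2500, Mean Y = 22.5000
SD X = 16.345871, SD Y = 6.224950
Cov = -88.125000
r = -88.125000/(16.345871*6.224950) = -0.8661

r = -0.8661


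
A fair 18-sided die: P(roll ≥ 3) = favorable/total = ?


Favorable outcomes (roll ≥ 3): 16
Total outcomes = 18
P = 16/18 = 0.8889

P = 0.8889


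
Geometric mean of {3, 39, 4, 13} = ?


Product = 3 × 39 × 4 × 13 = 6084
GM = 6084^(1/4) = 8.8318

GM = 8.8318


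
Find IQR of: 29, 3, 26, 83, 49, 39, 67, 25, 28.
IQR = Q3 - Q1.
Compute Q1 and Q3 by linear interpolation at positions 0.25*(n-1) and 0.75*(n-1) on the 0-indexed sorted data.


Sorted: 3, 25, 26, 28, 29, 39, 49, 67, 83
Q1 (25th %ile) = 26.0000
Q3 (75th %ile) = 49.0000
IQR = 49.0000 - 26.0000 = 23.0000

IQR = 23.0000


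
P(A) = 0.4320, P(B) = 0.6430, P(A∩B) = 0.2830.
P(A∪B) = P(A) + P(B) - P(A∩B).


P(A∪B) = 0.4320 + 0.6430 - 0.2830
= 1.0750 - 0.2830
= 0.7920

P(A∪B) = 0.7920


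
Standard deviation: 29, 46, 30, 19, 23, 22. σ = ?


Mean = 28.1667
Variance = 78.4722
SD = sqrt(78.4722) = 8.8585

SD = 8.8585


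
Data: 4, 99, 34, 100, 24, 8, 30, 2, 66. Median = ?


Sorted: 2, 4, 8, 24, 30, 34, 66, 99, 100
n = 9 (odd)
Middle value = 30

Median = 30


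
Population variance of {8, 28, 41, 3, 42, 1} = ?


Mean = 20.5000
Squared deviations: 156.2500, 56.2500, 420.2500, 306.2500, 462.2500, 380.2500
Sum = 1781.5000
Variance = 1781.5000/6 = 296.9167

Variance = 296.9167


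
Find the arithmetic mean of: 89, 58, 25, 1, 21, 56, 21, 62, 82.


Sum = 89 + 58 + 25 + 1 + 21 + 56 + 21 + 62 + 82 = 415
n = 9
Mean = 415/9 = 46.1111

Mean = 46.1111


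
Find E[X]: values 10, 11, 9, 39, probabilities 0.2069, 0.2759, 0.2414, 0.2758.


E[X] = 10*0.2069 + 11*0.2759 + 9*0.2414 + 39*0.2758
= 2.0690 + 3.0349 + 2.1726 + 10.7562
= 18.0327

E[X] = 18.0327


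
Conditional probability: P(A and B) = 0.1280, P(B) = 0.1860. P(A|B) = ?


P(A|B) = 0.1280/0.1860 = 0.6882

P(A|B) = 0.6882


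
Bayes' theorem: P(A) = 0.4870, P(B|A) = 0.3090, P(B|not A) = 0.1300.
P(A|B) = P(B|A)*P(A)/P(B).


P(B) = P(B|A)*P(A) + P(B|A')*P(A')
= 0.3090*0.4870 + 0.1300*0.5130
= 0.150483 + 0.066690 = 0.217173
P(A|B) = 0.150483/0.217173 = 0.6929

P(A|B) = 0.6929


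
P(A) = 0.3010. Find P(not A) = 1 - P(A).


P(not A) = 1 - 0.3010 = 0.6990

P(not A) = 0.6990


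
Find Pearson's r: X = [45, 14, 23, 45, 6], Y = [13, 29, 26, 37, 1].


Mean X = 26.6000, Mean Y = 21.2000
SD X = 15.957443, SD Y = 12.718490
Cov = 88.080000
r = 88.080000/(15.957443*12.718490) = 0.4340

r = 0.4340


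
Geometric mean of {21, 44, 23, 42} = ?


Product = 21 × 44 × 23 × 42 = 892584
GM = 892584^(1/4) = 30.7371

GM = 30.7371


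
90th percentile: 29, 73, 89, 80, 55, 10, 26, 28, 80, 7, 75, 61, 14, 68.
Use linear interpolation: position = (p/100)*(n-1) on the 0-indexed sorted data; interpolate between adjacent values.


Sorted: 7, 10, 14, 26, 28, 29, 55, 61, 68, 73, 75, 80, 80, 89
n = 14
Index = 90/100 * 13 = 11.7000
Lower = data[11] = 80, Upper = data[12] = 80
P90 = 80 + 0.7000*(0) = 80.0000

P90 = 80.0000


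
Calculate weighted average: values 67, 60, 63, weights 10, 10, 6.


Numerator = 67*10 + 60*10 + 63*6 = 1648
Denominator = 10 + 10 + 6 = 26
WM = 1648/26 = 63.3846

WM = 63.3846


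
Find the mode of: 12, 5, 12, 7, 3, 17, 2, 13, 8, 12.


Frequencies: 2:1, 3:1, 5:1, 7:1, 8:1, 12:3, 13:1, 17:1
Max frequency = 3
Mode = 12

Mode = 12


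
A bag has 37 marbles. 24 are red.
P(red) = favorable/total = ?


P = 24/37 = 0.6486

P = 0.6486


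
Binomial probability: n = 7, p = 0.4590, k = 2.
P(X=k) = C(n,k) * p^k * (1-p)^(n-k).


C(7,2) = 21
p^2 = 0.210681
(1-p)^5 = 0.046343
P = 21 * 0.210681 * 0.046343 = 0.2050

P(X=2) = 0.2050


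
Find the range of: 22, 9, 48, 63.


Max = 63, Min = 9
Range = 63 - 9 = 54

Range = 54


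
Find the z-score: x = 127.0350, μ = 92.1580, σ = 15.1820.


z = (127.0350 - 92.1580)/15.1820
= 34.8770/15.1820
= 2.2973

z = 2.2973


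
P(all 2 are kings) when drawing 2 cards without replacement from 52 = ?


P(all kings) = (4/52) × (3/51)
= 0.0045

P = 0.0045


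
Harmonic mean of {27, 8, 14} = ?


Sum of reciprocals = 1/27 + 1/8 + 1/14 = 0.233466
HM = 3/0.233466 = 12.8499

HM = 12.8499


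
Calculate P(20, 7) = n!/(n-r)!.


P(20,7) = 20!/13!
= 2432902008176640000/6227020800
= 390700800

P(20,7) = 390700800


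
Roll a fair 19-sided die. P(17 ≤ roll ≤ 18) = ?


Favorable outcomes (17 ≤ roll ≤ 18): 2
Total outcomes = 19
P = 2/19 = 0.1053

P = 0.1053


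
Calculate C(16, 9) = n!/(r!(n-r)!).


C(16,9) = 16!/(9! × 7!)
= 20922789888000/(362880 × 5040)
= 11440

C(16,9) = 11440


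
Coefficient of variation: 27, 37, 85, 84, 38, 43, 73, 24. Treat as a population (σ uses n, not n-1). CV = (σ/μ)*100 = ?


Mean = 51.3750
SD = 23.6164
CV = (23.6164/51.3750)*100 = 45.9687%

CV = 45.9687%


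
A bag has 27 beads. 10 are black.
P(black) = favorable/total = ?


P = 10/27 = 0.3704

P = 0.3704


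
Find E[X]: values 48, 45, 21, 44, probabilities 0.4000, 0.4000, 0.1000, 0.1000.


E[X] = 48*0.4000 + 45*0.4000 + 21*0.1000 + 44*0.1000
= 19.2000 + 18.0000 + 2.1000 + 4.4000
= 43.7000

E[X] = 43.7000


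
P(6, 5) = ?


P(6,5) = 6!/1!
= 720/1
= 720

P(6,5) = 720


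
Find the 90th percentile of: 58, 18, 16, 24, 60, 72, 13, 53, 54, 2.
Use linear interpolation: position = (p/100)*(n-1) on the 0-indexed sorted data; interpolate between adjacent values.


Sorted: 2, 13, 16, 18, 24, 53, 54, 58, 60, 72
n = 10
Index = 90/100 * 9 = 8.1000
Lower = data[8] = 60, Upper = data[9] = 72
P90 = 60 + 0.1000*(12) = 61.2000

P90 = 61.2000


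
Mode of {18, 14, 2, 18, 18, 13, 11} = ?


Frequencies: 2:1, 11:1, 13:1, 14:1, 18:3
Max frequency = 3
Mode = 18

Mode = 18


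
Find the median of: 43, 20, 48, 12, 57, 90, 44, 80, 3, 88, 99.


Sorted: 3, 12, 20, 43, 44, 48, 57, 80, 88, 90, 99
n = 11 (odd)
Middle value = 48

Median = 48


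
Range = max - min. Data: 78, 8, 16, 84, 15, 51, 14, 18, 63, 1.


Max = 84, Min = 1
Range = 84 - 1 = 83

Range = 83


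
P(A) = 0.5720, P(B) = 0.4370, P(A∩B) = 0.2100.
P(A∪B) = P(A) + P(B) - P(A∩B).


P(A∪B) = 0.5720 + 0.4370 - 0.2100
= 1.0090 - 0.2100
= 0.7990

P(A∪B) = 0.7990


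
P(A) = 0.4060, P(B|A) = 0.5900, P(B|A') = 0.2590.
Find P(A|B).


P(B) = P(B|A)*P(A) + P(B|A')*P(A')
= 0.5900*0.4060 + 0.2590*0.5940
= 0.239540 + 0.153846 = 0.393386
P(A|B) = 0.239540/0.393386 = 0.6089

P(A|B) = 0.6089


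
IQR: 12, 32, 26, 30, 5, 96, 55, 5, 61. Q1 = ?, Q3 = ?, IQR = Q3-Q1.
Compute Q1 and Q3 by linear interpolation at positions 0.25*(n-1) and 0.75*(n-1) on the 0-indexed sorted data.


Sorted: 5, 5, 12, 26, 30, 32, 55, 61, 96
Q1 (25th %ile) = 12.0000
Q3 (75th %ile) = 55.0000
IQR = 55.0000 - 12.0000 = 43.0000

IQR = 43.0000


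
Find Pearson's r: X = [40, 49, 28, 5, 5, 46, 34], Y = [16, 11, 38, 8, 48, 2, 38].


Mean X = 29.5714, Mean Y = 23.0000
SD X = 16.842609, SD Y = 16.621844
Cov = -122.000000
r = -122.000000/(16.842609*16.621844) = -0.4358

r = -0.4358


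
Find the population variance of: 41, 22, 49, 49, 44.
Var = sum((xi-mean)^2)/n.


Mean = 41.0000
Squared deviations: 0, 361.0000, 64.0000, 64.0000, 9.0000
Sum = 498.0000
Variance = 498.0000/5 = 99.6000

Variance = 99.6000


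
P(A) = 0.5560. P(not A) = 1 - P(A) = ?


P(not A) = 1 - 0.5560 = 0.4440

P(not A) = 0.4440


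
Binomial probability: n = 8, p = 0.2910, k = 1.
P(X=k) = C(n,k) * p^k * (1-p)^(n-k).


C(8,1) = 8
p^1 = 0.291000
(1-p)^7 = 0.090058
P = 8 * 0.291000 * 0.090058 = 0.2097

P(X=1) = 0.2097


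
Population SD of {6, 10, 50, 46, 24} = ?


Mean = 27.2000
Variance = 325.7600
SD = sqrt(325.7600) = 18.0488

SD = 18.0488


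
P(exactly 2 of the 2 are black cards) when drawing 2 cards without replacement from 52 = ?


Hypergeometric: P(X=2) = C(26,2)·C(26,0) / C(52,2)
= 325 × 1 / 1326
= 325/1326 = 0.2451

P = 0.2451


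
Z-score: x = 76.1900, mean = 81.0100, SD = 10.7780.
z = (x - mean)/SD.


z = (76.1900 - 81.0100)/10.7780
= -4.8200/10.7780
= -0.4472

z = -0.4472


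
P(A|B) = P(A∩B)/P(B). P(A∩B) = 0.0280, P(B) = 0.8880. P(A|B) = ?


P(A|B) = 0.0280/0.8880 = 0.0315

P(A|B) = 0.0315


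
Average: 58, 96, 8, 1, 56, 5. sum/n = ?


Sum = 58 + 96 + 8 + 1 + 56 + 5 = 224
n = 6
Mean = 224/6 = 37.3333

Mean = 37.3333


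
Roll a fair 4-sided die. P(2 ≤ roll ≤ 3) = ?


Favorable outcomes (2 ≤ roll ≤ 3): 2
Total outcomes = 4
P = 2/4 = 0.5000

P = 0.5000


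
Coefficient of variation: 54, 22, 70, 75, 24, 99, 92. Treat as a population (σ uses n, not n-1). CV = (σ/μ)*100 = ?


Mean = 62.2857
SD = 28.3081
CV = (28.3081/62.2857)*100 = 45.4487%

CV = 45.4487%


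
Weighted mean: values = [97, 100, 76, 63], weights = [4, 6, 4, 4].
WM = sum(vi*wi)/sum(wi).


Numerator = 97*4 + 100*6 + 76*4 + 63*4 = 1544
Denominator = 4 + 6 + 4 + 4 = 18
WM = 1544/18 = 85.7778

WM = 85.7778


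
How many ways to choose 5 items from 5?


C(5,5) = 5!/(5! × 0!)
= 120/(120 × 1)
= 1

C(5,5) = 1


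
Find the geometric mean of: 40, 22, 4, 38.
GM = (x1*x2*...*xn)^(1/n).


Product = 40 × 22 × 4 × 38 = 133760
GM = 133760^(1/4) = 19.1241

GM = 19.1241


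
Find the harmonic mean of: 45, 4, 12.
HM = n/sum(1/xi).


Sum of reciprocals = 1/45 + 1/4 + 1/12 = 0.355556
HM = 3/0.355556 = 8.4375

HM = 8.4375


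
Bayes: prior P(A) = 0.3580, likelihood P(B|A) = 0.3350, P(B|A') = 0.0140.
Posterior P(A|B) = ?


P(B) = P(B|A)*P(A) + P(B|A')*P(A')
= 0.3350*0.3580 + 0.0140*0.6420
= 0.119930 + 0.008988 = 0.128918
P(A|B) = 0.119930/0.128918 = 0.9303

P(A|B) = 0.9303


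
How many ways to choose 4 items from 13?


C(13,4) = 13!/(4! × 9!)
= 6227020800/(24 × 362880)
= 715

C(13,4) = 715


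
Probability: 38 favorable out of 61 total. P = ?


P = 38/61 = 0.6230

P = 0.6230


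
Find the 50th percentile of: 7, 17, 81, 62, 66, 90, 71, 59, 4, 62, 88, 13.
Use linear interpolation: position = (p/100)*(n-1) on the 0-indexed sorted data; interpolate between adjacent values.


Sorted: 4, 7, 13, 17, 59, 62, 62, 66, 71, 81, 88, 90
n = 12
Index = 50/100 * 11 = 5.5000
Lower = data[5] = 62, Upper = data[6] = 62
P50 = 62 + 0.5000*(0) = 62.0000

P50 = 62.0000


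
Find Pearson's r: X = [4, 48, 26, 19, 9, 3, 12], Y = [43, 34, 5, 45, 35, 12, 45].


Mean X = 17.2857, Mean Y = 31.2857
SD X = 14.635713, SD Y = 15.106425
Cov = -15.081633
r = -15.081633/(14.635713*15.106425) = -0.0682

r = -0.0682


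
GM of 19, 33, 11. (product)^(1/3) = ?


Product = 19 × 33 × 11 = 6897
GM = 6897^(1/3) = 19.0350

GM = 19.0350


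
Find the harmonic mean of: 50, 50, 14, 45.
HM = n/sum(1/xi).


Sum of reciprocals = 1/50 + 1/50 + 1/14 + 1/45 = 0.133651
HM = 4/0.133651 = 29.9287

HM = 29.9287


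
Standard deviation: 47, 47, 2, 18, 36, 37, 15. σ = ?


Mean = 28.8571
Variance = 258.1224
SD = sqrt(258.1224) = 16.0662

SD = 16.0662


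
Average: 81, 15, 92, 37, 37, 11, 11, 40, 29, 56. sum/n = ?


Sum = 81 + 15 + 92 + 37 + 37 + 11 + 11 + 40 + 29 + 56 = 409
n = 10
Mean = 409/10 = 40.9000

Mean = 40.9000


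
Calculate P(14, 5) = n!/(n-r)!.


P(14,5) = 14!/9!
= 87178291200/362880
= 240240

P(14,5) = 240240


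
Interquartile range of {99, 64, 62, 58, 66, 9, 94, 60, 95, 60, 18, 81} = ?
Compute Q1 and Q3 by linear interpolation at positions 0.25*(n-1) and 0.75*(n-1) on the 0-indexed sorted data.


Sorted: 9, 18, 58, 60, 60, 62, 64, 66, 81, 94, 95, 99
Q1 (25th %ile) = 59.5000
Q3 (75th %ile) = 84.2500
IQR = 84.2500 - 59.5000 = 24.7500

IQR = 24.7500


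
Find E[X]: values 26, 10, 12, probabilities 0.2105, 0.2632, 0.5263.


E[X] = 26*0.2105 + 10*0.2632 + 12*0.5263
= 5.4730 + 2.6320 + 6.3156
= 14.4206

E[X] = 14.4206


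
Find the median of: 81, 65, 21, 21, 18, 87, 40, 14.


Sorted: 14, 18, 21, 21, 40, 65, 81, 87
n = 8 (even)
Middle values: 21 and 40
Median = (21+40)/2 = 30.5000

Median = 30.5000


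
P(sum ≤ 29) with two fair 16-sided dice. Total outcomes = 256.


Total outcomes = 16×16 = 256
Favorable (sum ≤ 29): 250
P = 250/256 = 0.9766

P = 0.9766


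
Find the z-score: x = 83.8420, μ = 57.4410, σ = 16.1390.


z = (83.8420 - 57.4410)/16.1390
= 26.4010/16.1390
= 1.6359

z = 1.6359


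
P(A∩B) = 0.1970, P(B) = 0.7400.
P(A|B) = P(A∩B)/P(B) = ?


P(A|B) = 0.1970/0.7400 = 0.2662

P(A|B) = 0.2662


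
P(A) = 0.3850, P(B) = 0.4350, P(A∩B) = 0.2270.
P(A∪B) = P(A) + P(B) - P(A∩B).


P(A∪B) = 0.3850 + 0.4350 - 0.2270
= 0.8200 - 0.2270
= 0.5930

P(A∪B) = 0.5930


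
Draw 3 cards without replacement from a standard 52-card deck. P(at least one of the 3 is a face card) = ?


P(at least one) = 1 - P(none)
P(none) = (40/52) × (39/51) × (38/50) = 0.447059
P(at least one) = 1 - 0.447059 = 0.5529

P = 0.5529


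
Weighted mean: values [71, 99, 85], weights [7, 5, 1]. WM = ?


Numerator = 71*7 + 99*5 + 85*1 = 1077
Denominator = 7 + 5 + 1 = 13
WM = 1077/13 = 82.8462

WM = 82.8462


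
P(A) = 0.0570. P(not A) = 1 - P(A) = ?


P(not A) = 1 - 0.0570 = 0.9430

P(not A) = 0.9430


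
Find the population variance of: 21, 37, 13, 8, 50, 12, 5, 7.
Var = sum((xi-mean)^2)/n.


Mean = 19.1250
Squared deviations: 3.5156, 319.5156, 37.5156, 123.7656, 953.2656, 50.7656, 199.5156, 147.0156
Sum = 1834.8750
Variance = 1834.8750/8 = 229.3594

Variance = 229.3594


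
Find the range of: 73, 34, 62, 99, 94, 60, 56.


Max = 99, Min = 34
Range = 99 - 34 = 65

Range = 65


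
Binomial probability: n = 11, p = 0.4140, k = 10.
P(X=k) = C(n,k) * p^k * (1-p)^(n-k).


C(11,10) = 11
p^10 = 0.000148
(1-p)^1 = 0.586000
P = 11 * 0.000148 * 0.586000 = 0.0010

P(X=10) = 0.0010


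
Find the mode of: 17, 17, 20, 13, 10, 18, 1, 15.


Frequencies: 1:1, 10:1, 13:1, 15:1, 17:2, 18:1, 20:1
Max frequency = 2
Mode = 17

Mode = 17


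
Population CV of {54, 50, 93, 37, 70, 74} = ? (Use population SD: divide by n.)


Mean = 63.0000
SD = 18.2392
CV = (18.2392/63.0000)*100 = 28.9510%

CV = 28.9510%


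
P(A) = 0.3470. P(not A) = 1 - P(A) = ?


P(not A) = 1 - 0.3470 = 0.6530

P(not A) = 0.6530


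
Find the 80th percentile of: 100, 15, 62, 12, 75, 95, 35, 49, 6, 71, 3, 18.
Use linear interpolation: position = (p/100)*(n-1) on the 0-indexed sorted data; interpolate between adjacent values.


Sorted: 3, 6, 12, 15, 18, 35, 49, 62, 71, 75, 95, 100
n = 12
Index = 80/100 * 11 = 8.8000
Lower = data[8] = 71, Upper = data[9] = 75
P80 = 71 + 0.8000*(4) = 74.2000

P80 = 74.2000


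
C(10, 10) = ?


C(10,10) = 10!/(10! × 0!)
= 3628800/(3628800 × 1)
= 1

C(10,10) = 1


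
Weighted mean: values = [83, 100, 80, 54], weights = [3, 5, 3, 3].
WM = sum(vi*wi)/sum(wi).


Numerator = 83*3 + 100*5 + 80*3 + 54*3 = 1151
Denominator = 3 + 5 + 3 + 3 = 14
WM = 1151/14 = 82.2143

WM = 82.2143


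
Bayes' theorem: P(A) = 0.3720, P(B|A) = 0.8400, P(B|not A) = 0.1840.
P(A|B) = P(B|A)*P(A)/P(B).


P(B) = P(B|A)*P(A) + P(B|A')*P(A')
= 0.8400*0.3720 + 0.1840*0.6280
= 0.312480 + 0.115552 = 0.428032
P(A|B) = 0.312480/0.428032 = 0.7300

P(A|B) = 0.7300


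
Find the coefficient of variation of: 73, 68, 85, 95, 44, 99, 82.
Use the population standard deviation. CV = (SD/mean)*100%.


Mean = 78.0000
SD = 17.2212
CV = (17.2212/78.0000)*100 = 22.0785%

CV = 22.0785%


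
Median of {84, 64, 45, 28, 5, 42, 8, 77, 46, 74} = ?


Sorted: 5, 8, 28, 42, 45, 46, 64, 74, 77, 84
n = 10 (even)
Middle values: 45 and 46
Median = (45+46)/2 = 45.5000

Median = 45.5000


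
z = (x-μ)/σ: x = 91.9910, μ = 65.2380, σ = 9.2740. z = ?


z = (91.9910 - 65.2380)/9.2740
= 26.7530/9.2740
= 2.8847

z = 2.8847


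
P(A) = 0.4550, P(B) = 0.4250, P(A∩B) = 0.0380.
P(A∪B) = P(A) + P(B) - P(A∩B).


P(A∪B) = 0.4550 + 0.4250 - 0.0380
= 0.8800 - 0.0380
= 0.8420

P(A∪B) = 0.8420


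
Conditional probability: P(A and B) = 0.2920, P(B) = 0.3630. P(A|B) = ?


P(A|B) = 0.2920/0.3630 = 0.8044

P(A|B) = 0.8044


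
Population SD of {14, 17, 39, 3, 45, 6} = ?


Mean = 20.6667
Variance = 252.2222
SD = sqrt(252.2222) = 15.8815

SD = 15.8815


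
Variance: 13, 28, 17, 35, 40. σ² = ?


Mean = 26.6000
Squared deviations: 184.9600, 1.9600, 92.1600, 70.5600, 179.5600
Sum = 529.2000
Variance = 529.2000/5 = 105.8400

Variance = 105.8400


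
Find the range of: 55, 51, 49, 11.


Max = 55, Min = 11
Range = 55 - 11 = 44

Range = 44


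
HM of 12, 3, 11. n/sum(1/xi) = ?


Sum of reciprocals = 1/12 + 1/3 + 1/11 = 0.507576
HM = 3/0.507576 = 5.9104

HM = 5.9104


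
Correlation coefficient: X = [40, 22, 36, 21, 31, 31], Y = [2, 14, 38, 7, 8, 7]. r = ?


Mean X = 30.1667, Mean Y = 12.6667
SD X = 6.865777, SD Y = 11.855613
Cov = 12.555556
r = 12.555556/(6.865777*11.855613) = 0.1542

r = 0.1542


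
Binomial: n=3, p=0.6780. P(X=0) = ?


C(3,0) = 1
p^0 = 1.000000
(1-p)^3 = 0.033386
P = 1 * 1.000000 * 0.033386 = 0.0334

P(X=0) = 0.0334


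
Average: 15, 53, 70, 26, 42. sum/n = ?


Sum = 15 + 53 + 70 + 26 + 42 = 206
n = 5
Mean = 206/5 = 41.2000

Mean = 41.2000


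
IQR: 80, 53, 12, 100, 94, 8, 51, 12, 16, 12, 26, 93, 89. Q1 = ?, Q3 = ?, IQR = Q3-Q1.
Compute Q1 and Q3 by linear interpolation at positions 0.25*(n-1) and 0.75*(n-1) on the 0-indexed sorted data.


Sorted: 8, 12, 12, 12, 16, 26, 51, 53, 80, 89, 93, 94, 100
Q1 (25th %ile) = 12.0000
Q3 (75th %ile) = 89.0000
IQR = 89.0000 - 12.0000 = 77.0000

IQR = 77.0000


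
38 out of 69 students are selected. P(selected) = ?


P = 38/69 = 0.5507

P = 0.5507


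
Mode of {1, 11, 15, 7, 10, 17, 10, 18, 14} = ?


Frequencies: 1:1, 7:1, 10:2, 11:1, 14:1, 15:1, 17:1, 18:1
Max frequency = 2
Mode = 10

Mode = 10


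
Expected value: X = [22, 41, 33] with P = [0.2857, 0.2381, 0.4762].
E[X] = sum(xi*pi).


E[X] = 22*0.2857 + 41*0.2381 + 33*0.4762
= 6.2854 + 9.7621 + 15.7146
= 31.7621

E[X] = 31.7621


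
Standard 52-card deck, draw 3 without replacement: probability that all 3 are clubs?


P(all clubs) = (13/52) × (12/51) × (11/50)
= 0.0129

P = 0.0129


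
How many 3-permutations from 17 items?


P(17,3) = 17!/14!
= 355687428096000/87178291200
= 4080

P(17,3) = 4080


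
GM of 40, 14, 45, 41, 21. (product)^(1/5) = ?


Product = 40 × 14 × 45 × 41 × 21 = 21697200
GM = 21697200^(1/5) = 29.3279

GM = 29.3279


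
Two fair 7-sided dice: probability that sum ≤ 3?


Total outcomes = 7×7 = 49
Favorable (sum ≤ 3): 3
P = 3/49 = 0.0612

P = 0.0612


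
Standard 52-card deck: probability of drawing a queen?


4 queens in 52 cards
P = 4/52 = 0.0769

P = 0.0769


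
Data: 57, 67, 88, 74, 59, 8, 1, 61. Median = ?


Sorted: 1, 8, 57, 59, 61, 67, 74, 88
n = 8 (even)
Middle values: 59 and 61
Median = (59+61)/2 = 60.0000

Median = 60.0000


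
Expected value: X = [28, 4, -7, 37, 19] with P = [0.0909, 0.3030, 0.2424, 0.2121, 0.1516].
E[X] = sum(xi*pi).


E[X] = 28*0.0909 + 4*0.3030 - 7*0.2424 + 37*0.2121 + 19*0.1516
= 2.5452 + 1.2120 - 1.6968 + 7.8477 + 2.8804
= 12.7885

E[X] = 12.7885


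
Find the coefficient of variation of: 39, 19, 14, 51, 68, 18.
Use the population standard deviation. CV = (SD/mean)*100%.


Mean = 34.8333
SD = 19.7772
CV = (19.7772/34.8333)*100 = 56.7767%

CV = 56.7767%


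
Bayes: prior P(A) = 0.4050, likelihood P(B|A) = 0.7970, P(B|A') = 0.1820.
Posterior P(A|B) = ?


P(B) = P(B|A)*P(A) + P(B|A')*P(A')
= 0.7970*0.4050 + 0.1820*0.5950
= 0.322785 + 0.108290 = 0.431075
P(A|B) = 0.322785/0.431075 = 0.7488

P(A|B) = 0.7488


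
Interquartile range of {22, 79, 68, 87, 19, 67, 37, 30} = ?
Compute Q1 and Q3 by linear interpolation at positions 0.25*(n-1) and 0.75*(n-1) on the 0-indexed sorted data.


Sorted: 19, 22, 30, 37, 67, 68, 79, 87
Q1 (25th %ile) = 28.0000
Q3 (75th %ile) = 70.7500
IQR = 70.7500 - 28.0000 = 42.7500

IQR = 42.7500


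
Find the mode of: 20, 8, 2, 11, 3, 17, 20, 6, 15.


Frequencies: 2:1, 3:1, 6:1, 8:1, 11:1, 15:1, 17:1, 20:2
Max frequency = 2
Mode = 20

Mode = 20


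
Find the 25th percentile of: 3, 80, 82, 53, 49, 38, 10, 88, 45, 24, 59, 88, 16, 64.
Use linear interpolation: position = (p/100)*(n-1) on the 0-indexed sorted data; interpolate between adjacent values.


Sorted: 3, 10, 16, 24, 38, 45, 49, 53, 59, 64, 80, 82, 88, 88
n = 14
Index = 25/100 * 13 = 3.2500
Lower = data[3] = 24, Upper = data[4] = 38
P25 = 24 + 0.2500*(14) = 27.5000

P25 = 27.5000


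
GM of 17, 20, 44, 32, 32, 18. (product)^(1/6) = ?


Product = 17 × 20 × 44 × 32 × 32 × 18 = 275742720
GM = 275742720^(1/6) = 25.5124

GM = 25.5124


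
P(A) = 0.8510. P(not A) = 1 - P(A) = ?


P(not A) = 1 - 0.8510 = 0.1490

P(not A) = 0.1490


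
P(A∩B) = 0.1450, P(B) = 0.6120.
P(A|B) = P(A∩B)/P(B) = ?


P(A|B) = 0.1450/0.6120 = 0.2369

P(A|B) = 0.2369


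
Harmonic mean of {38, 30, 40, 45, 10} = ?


Sum of reciprocals = 1/38 + 1/30 + 1/40 + 1/45 + 1/10 = 0.206871
HM = 5/0.206871 = 24.1696

HM = 24.1696


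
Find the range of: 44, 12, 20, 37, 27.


Max = 44, Min = 12
Range = 44 - 12 = 32

Range = 32


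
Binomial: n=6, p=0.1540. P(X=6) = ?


C(6,6) = 1
p^6 = 1.333903e-05
(1-p)^0 = 1.000000
P = 1 * 1.333903e-05 * 1.000000 = 1.3339e-05

P(X=6) = 1.3339e-05


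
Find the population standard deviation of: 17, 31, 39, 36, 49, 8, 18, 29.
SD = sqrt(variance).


Mean = 28.3750
Variance = 156.9844
SD = sqrt(156.9844) = 12.5293

SD = 12.5293


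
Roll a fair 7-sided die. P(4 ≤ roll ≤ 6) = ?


Favorable outcomes (4 ≤ roll ≤ 6): 3
Total outcomes = 7
P = 3/7 = 0.4286

P = 0.4286


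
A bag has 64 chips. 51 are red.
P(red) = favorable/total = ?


P = 51/64 = 0.7969

P = 0.7969


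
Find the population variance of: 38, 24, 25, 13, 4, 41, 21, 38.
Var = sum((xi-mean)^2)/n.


Mean = 25.5000
Squared deviations: 156.2500, 2.2500, 0.2500, 156.2500, 462.2500, 240.2500, 20.2500, 156.2500
Sum = 1194.0000
Variance = 1194.0000/8 = 149.2500

Variance = 149.2500


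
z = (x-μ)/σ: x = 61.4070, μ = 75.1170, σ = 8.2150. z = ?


z = (61.4070 - 75.1170)/8.2150
= -13.7100/8.2150
= -1.6689

z = -1.6689


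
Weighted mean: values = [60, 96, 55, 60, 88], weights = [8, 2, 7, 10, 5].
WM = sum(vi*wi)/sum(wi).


Numerator = 60*8 + 96*2 + 55*7 + 60*10 + 88*5 = 2097
Denominator = 8 + 2 + 7 + 10 + 5 = 32
WM = 2097/32 = 65.5312

WM = 65.5312


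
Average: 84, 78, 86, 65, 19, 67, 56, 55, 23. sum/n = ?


Sum = 84 + 78 + 86 + 65 + 19 + 67 + 56 + 55 + 23 = 533
n = 9
Mean = 533/9 = 59.2222

Mean = 59.2222


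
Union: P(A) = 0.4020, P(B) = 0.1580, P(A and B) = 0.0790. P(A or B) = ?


P(A∪B) = 0.4020 + 0.1580 - 0.0790
= 0.5600 - 0.0790
= 0.4810

P(A∪B) = 0.4810


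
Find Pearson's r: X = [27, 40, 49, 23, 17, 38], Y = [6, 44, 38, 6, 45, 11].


Mean X = 32.3333, Mean Y = 25.0000
SD X = 10.949378, SD Y = 17.549929
Cov = 42.500000
r = 42.500000/(10.949378*17.549929) = 0.2212

r = 0.2212


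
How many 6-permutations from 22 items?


P(22,6) = 22!/16!
= 1124000727777607680000/20922789888000
= 53721360

P(22,6) = 53721360


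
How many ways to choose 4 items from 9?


C(9,4) = 9!/(4! × 5!)
= 362880/(24 × 120)
= 126

C(9,4) = 126


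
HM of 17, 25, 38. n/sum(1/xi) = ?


Sum of reciprocals = 1/17 + 1/25 + 1/38 = 0.125139
HM = 3/0.125139 = 23.9733

HM = 23.9733


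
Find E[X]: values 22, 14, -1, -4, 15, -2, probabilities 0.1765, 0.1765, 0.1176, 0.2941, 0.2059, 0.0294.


E[X] = 22*0.1765 + 14*0.1765 - 1*0.1176 - 4*0.2941 + 15*0.2059 - 2*0.0294
= 3.8830 + 2.4710 - 0.1176 - 1.1764 + 3.0885 - 0.0588
= 8.0897

E[X] = 8.0897


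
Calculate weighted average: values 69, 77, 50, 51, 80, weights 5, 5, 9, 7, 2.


Numerator = 69*5 + 77*5 + 50*9 + 51*7 + 80*2 = 1697
Denominator = 5 + 5 + 9 + 7 + 2 = 28
WM = 1697/28 = 60.6071

WM = 60.6071


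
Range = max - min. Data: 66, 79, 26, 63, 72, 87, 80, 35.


Max = 87, Min = 26
Range = 87 - 26 = 61

Range = 61


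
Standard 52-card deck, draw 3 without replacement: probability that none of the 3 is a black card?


P(no black cards) = (26/52) × (25/51) × (24/50)
= 0.1176

P = 0.1176


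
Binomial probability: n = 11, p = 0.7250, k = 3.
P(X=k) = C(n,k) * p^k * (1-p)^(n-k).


C(11,3) = 165
p^3 = 0.381078
(1-p)^8 = 3.270857e-05
P = 165 * 0.381078 * 3.270857e-05 = 0.0021

P(X=3) = 0.0021


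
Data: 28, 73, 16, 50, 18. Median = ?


Sorted: 16, 18, 28, 50, 73
n = 5 (odd)
Middle value = 28

Median = 28


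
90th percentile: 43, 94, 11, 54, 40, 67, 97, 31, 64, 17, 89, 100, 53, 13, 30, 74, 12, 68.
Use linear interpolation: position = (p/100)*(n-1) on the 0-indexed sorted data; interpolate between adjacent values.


Sorted: 11, 12, 13, 17, 30, 31, 40, 43, 53, 54, 64, 67, 68, 74, 89, 94, 97, 100
n = 18
Index = 90/100 * 17 = 15.3000
Lower = data[15] = 94, Upper = data[16] = 97
P90 = 94 + 0.3000*(3) = 94.9000

P90 = 94.9000


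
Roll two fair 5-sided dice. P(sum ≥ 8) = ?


Total outcomes = 5×5 = 25
Favorable (sum ≥ 8): 6
P = 6/25 = 0.2400

P = 0.2400


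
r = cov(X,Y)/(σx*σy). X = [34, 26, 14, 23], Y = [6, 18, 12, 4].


Mean X = 24.2500, Mean Y = 10.0000
SD X = 7.154544, SD Y = 5.477226
Cov = -9.500000
r = -9.500000/(7.154544*5.477226) = -0.2424

r = -0.2424


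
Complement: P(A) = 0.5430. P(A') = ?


P(not A) = 1 - 0.5430 = 0.4570

P(not A) = 0.4570


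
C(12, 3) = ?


C(12,3) = 12!/(3! × 9!)
= 479001600/(6 × 362880)
= 220

C(12,3) = 220


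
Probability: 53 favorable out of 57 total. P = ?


P = 53/57 = 0.9298

P = 0.9298


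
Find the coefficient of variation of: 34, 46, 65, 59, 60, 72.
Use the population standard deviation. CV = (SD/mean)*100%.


Mean = 56.0000
SD = 12.5565
CV = (12.5565/56.0000)*100 = 22.4224%

CV = 22.4224%


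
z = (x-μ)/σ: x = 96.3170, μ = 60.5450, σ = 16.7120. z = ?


z = (96.3170 - 60.5450)/16.7120
= 35.7720/16.7120
= 2.1405

z = 2.1405


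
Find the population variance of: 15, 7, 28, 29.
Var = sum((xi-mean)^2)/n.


Mean = 19.7500
Squared deviations: 22.5625, 162.5625, 68.0625, 85.5625
Sum = 338.7500
Variance = 338.7500/4 = 84.6875

Variance = 84.6875


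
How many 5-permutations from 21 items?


P(21,5) = 21!/16!
= 51090942171709440000/20922789888000
= 2441880

P(21,5) = 2441880


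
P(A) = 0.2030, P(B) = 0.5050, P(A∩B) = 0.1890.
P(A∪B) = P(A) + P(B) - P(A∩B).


P(A∪B) = 0.2030 + 0.5050 - 0.1890
= 0.7080 - 0.1890
= 0.5190

P(A∪B) = 0.5190


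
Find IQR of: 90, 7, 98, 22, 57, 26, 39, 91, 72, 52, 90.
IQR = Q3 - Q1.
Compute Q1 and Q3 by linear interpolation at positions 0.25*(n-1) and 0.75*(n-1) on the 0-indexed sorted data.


Sorted: 7, 22, 26, 39, 52, 57, 72, 90, 90, 91, 98
Q1 (25th %ile) = 32.5000
Q3 (75th %ile) = 90.0000
IQR = 90.0000 - 32.5000 = 57.5000

IQR = 57.5000


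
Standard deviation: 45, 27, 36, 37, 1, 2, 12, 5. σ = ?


Mean = 20.6250
Variance = 273.7344
SD = sqrt(273.7344) = 16.5449

SD = 16.5449


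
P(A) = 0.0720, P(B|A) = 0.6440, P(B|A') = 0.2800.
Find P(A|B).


P(B) = P(B|A)*P(A) + P(B|A')*P(A')
= 0.6440*0.0720 + 0.2800*0.9280
= 0.046368 + 0.259840 = 0.306208
P(A|B) = 0.046368/0.306208 = 0.1514

P(A|B) = 0.1514


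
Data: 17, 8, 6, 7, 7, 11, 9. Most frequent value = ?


Frequencies: 6:1, 7:2, 8:1, 9:1, 11:1, 17:1
Max frequency = 2
Mode = 7

Mode = 7


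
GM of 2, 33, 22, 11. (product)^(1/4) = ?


Product = 2 × 33 × 22 × 11 = 15972
GM = 15972^(1/4) = 11.2419

GM = 11.2419


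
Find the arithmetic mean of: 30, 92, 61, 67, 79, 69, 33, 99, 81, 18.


Sum = 30 + 92 + 61 + 67 + 79 + 69 + 33 + 99 + 81 + 18 = 629
n = 10
Mean = 629/10 = 62.9000

Mean = 62.9000


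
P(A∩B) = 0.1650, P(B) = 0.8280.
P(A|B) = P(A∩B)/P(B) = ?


P(A|B) = 0.1650/0.8280 = 0.1993

P(A|B) = 0.1993


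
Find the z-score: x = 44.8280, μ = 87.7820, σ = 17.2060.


z = (44.8280 - 87.7820)/17.2060
= -42.9540/17.2060
= -2.4965

z = -2.4965


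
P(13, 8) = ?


P(13,8) = 13!/5!
= 6227020800/120
= 51891840

P(13,8) = 51891840


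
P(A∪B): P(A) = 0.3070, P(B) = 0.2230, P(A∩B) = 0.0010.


P(A∪B) = 0.3070 + 0.2230 - 0.0010
= 0.5300 - 0.0010
= 0.5290

P(A∪B) = 0.5290


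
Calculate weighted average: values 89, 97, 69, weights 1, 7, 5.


Numerator = 89*1 + 97*7 + 69*5 = 1113
Denominator = 1 + 7 + 5 = 13
WM = 1113/13 = 85.6154

WM = 85.6154


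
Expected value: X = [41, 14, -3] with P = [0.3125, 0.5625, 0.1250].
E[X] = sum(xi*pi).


E[X] = 41*0.3125 + 14*0.5625 - 3*0.1250
= 12.8125 + 7.8750 - 0.3750
= 20.3125

E[X] = 20.3125


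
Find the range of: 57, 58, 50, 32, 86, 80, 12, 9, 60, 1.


Max = 86, Min = 1
Range = 86 - 1 = 85

Range = 85


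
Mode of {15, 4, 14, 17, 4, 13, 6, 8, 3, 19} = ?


Frequencies: 3:1, 4:2, 6:1, 8:1, 13:1, 14:1, 15:1, 17:1, 19:1
Max frequency = 2
Mode = 4

Mode = 4


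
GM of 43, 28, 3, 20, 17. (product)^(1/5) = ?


Product = 43 × 28 × 3 × 20 × 17 = 1228080
GM = 1228080^(1/5) = 16.5137

GM = 16.5137


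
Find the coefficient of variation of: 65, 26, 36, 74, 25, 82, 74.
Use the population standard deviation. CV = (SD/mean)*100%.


Mean = 54.5714
SD = 22.8402
CV = (22.8402/54.5714)*100 = 41.8537%

CV = 41.8537%


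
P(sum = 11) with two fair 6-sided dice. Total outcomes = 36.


Total outcomes = 6×6 = 36
Favorable (sum = 11): 2
P = 2/36 = 0.0556

P = 0.0556


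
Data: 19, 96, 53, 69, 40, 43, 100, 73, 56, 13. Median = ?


Sorted: 13, 19, 40, 43, 53, 56, 69, 73, 96, 100
n = 10 (even)
Middle values: 53 and 56
Median = (53+56)/2 = 54.5000

Median = 54.5000


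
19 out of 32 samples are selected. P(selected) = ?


P = 19/32 = 0.5938

P = 0.5938


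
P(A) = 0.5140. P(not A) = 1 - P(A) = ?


P(not A) = 1 - 0.5140 = 0.4860

P(not A) = 0.4860


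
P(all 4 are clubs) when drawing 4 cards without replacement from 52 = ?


P(all clubs) = (13/52) × (12/51) × (11/50) × (10/49)
= 0.0026

P = 0.0026


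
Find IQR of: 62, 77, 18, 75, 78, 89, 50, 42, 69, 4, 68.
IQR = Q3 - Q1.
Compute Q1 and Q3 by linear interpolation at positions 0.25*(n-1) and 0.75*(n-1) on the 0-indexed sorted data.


Sorted: 4, 18, 42, 50, 62, 68, 69, 75, 77, 78, 89
Q1 (25th %ile) = 46.0000
Q3 (75th %ile) = 76.0000
IQR = 76.0000 - 46.0000 = 30.0000

IQR = 30.0000


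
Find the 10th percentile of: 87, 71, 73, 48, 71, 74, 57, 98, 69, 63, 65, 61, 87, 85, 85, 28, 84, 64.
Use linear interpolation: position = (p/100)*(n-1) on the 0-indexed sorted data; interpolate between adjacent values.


Sorted: 28, 48, 57, 61, 63, 64, 65, 69, 71, 71, 73, 74, 84, 85, 85, 87, 87, 98
n = 18
Index = 10/100 * 17 = 1.7000
Lower = data[1] = 48, Upper = data[2] = 57
P10 = 48 + 0.7000*(9) = 54.3000

P10 = 54.3000


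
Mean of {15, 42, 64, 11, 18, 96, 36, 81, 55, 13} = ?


Sum = 15 + 42 + 64 + 11 + 18 + 96 + 36 + 81 + 55 + 13 = 431
n = 10
Mean = 431/10 = 43.1000

Mean = 43.1000


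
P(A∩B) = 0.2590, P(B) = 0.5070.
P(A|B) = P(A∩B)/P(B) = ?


P(A|B) = 0.2590/0.5070 = 0.5108

P(A|B) = 0.5108
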